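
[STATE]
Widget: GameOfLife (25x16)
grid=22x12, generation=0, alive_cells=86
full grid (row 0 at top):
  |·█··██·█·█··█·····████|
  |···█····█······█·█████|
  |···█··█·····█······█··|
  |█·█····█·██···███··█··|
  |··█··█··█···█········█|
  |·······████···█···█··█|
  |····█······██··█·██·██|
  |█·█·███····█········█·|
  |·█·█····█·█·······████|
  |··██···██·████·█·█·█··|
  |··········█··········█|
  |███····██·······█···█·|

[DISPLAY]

Gen: 0                   
·█··██·█·█··█·····████   
···█····█······█·█████   
···█··█·····█······█··   
█·█····█·██···███··█··   
··█··█··█···█········█   
·······████···█···█··█   
····█······██··█·██·██   
█·█·███····█········█·   
·█·█····█·█·······████   
··██···██·████·█·█·█··   
··········█··········█   
███····██·······█···█·   
                         
                         
                         


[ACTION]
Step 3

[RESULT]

Gen: 3                   
···██·██·········█····   
···█···█·······███····   
··█·██········█·█·····   
··█··██···█···██······   
··█··██·······█·····██   
··█████··········█·█··   
·█████··········████··   
·█··█·██···█·····██···   
·█··███·█·········█···   
··███·█·█·██·······█·█   
··███··███··········█·   
······················   
                         
                         
                         


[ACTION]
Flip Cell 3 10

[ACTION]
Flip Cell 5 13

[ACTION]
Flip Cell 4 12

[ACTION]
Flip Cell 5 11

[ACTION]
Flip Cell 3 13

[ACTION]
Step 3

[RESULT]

Gen: 6                   
······██·········█····   
··██··██········██····   
·················█····   
·██···················   
·██········█·████·██··   
···········█······██··   
·············█······█·   
·······█·······██···█·   
···█···█···█·····██·█·   
···········█·········█   
·█······██·········██·   
··█·····██············   
                         
                         
                         


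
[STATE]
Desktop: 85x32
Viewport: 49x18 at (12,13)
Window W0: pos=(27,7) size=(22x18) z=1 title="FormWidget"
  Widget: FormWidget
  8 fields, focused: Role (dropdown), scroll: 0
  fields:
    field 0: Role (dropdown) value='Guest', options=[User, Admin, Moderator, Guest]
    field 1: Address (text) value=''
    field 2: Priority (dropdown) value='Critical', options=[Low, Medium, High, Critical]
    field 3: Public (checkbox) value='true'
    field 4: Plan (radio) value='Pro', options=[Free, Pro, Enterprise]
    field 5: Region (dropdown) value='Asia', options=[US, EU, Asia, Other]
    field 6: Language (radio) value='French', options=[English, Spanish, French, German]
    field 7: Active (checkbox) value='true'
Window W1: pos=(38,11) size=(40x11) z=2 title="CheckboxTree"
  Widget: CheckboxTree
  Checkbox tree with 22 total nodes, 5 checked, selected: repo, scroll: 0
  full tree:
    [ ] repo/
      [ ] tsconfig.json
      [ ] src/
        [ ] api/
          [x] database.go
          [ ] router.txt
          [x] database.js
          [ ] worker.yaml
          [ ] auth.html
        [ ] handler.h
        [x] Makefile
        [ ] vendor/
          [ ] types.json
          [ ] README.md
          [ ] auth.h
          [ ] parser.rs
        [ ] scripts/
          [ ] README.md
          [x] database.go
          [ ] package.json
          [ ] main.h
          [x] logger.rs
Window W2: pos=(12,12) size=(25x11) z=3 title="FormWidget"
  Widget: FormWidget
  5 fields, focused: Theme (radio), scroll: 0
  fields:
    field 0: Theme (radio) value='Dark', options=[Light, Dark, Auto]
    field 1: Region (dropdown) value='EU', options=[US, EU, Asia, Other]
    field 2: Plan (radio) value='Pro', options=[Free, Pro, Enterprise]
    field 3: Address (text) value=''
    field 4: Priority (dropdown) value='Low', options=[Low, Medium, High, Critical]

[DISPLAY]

┃ FormWidget            ┃ ┠──────────────────────
┠───────────────────────┨ ┃>[-] repo/            
┃> Theme:      ( ) Light┃ ┃   [ ] tsconfig.json  
┃  Region:     [EU    ▼]┃e┃   [-] src/           
┃  Plan:       ( ) Free ┃ ┃     [-] api/         
┃  Address:    [       ]┃ ┃       [x] database.go
┃  Priority:   [Low   ▼]┃ ┃       [ ] router.txt 
┃                       ┃ ┃       [x] database.js
┃                       ┃ ┗━━━━━━━━━━━━━━━━━━━━━━
┗━━━━━━━━━━━━━━━━━━━━━━━┛           ┃            
               ┃                    ┃            
               ┗━━━━━━━━━━━━━━━━━━━━┛            
                                                 
                                                 
                                                 
                                                 
                                                 
                                                 


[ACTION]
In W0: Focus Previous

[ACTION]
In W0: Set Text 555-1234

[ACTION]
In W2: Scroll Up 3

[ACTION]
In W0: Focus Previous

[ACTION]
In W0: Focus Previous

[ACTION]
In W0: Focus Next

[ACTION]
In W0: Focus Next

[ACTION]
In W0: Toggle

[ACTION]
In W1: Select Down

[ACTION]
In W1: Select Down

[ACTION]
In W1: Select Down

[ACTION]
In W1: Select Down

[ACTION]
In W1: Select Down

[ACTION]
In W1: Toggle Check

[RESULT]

┃ FormWidget            ┃ ┠──────────────────────
┠───────────────────────┨ ┃ [-] repo/            
┃> Theme:      ( ) Light┃ ┃   [ ] tsconfig.json  
┃  Region:     [EU    ▼]┃e┃   [-] src/           
┃  Plan:       ( ) Free ┃ ┃     [-] api/         
┃  Address:    [       ]┃ ┃       [x] database.go
┃  Priority:   [Low   ▼]┃ ┃>      [x] router.txt 
┃                       ┃ ┃       [x] database.js
┃                       ┃ ┗━━━━━━━━━━━━━━━━━━━━━━
┗━━━━━━━━━━━━━━━━━━━━━━━┛           ┃            
               ┃                    ┃            
               ┗━━━━━━━━━━━━━━━━━━━━┛            
                                                 
                                                 
                                                 
                                                 
                                                 
                                                 


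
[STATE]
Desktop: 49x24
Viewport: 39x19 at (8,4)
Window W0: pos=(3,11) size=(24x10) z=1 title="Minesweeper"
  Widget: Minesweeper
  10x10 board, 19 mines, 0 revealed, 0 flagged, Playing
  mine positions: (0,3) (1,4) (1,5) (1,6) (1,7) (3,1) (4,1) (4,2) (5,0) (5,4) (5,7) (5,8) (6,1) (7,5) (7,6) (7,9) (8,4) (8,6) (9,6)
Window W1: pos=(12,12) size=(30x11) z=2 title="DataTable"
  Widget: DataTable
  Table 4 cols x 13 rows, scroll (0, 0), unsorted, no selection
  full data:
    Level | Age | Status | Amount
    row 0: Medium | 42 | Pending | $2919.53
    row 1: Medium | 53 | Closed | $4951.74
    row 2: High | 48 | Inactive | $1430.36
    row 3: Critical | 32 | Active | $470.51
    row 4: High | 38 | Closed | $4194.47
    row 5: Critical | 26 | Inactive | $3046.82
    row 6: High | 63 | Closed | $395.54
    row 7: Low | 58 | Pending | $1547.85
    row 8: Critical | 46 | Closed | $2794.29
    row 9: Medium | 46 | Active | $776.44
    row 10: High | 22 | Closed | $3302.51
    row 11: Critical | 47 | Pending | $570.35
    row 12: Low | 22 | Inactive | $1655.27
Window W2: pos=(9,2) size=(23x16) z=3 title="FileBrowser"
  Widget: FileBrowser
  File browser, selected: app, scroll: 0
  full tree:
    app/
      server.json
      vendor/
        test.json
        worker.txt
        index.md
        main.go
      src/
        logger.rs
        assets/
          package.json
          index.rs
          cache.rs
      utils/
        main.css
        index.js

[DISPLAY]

 ┠─────────────────────┨               
 ┃> [-] app/           ┃               
 ┃    server.json      ┃               
 ┃    [+] vendor/      ┃               
 ┃    [+] src/         ┃               
 ┃    [+] utils/       ┃               
 ┃                     ┃               
━┃                     ┃               
e┃                     ┃━━━━━━━━━┓     
─┃                     ┃         ┃     
■┃                     ┃─────────┨     
■┃                     ┃  │Amount┃     
■┃                     ┃──┼──────┃     
■┗━━━━━━━━━━━━━━━━━━━━━┛g │$2919.┃     
■■■■┃Medium  │53 │Closed  │$4951.┃     
■■■■┃High    │48 │Inactive│$1430.┃     
━━━━┃Critical│32 │Active  │$470.5┃     
    ┃High    │38 │Closed  │$4194.┃     
    ┗━━━━━━━━━━━━━━━━━━━━━━━━━━━━┛     


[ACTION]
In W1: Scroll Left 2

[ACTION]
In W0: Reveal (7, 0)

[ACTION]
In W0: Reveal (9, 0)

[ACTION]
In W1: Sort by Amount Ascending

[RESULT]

 ┠─────────────────────┨               
 ┃> [-] app/           ┃               
 ┃    server.json      ┃               
 ┃    [+] vendor/      ┃               
 ┃    [+] src/         ┃               
 ┃    [+] utils/       ┃               
 ┃                     ┃               
━┃                     ┃               
e┃                     ┃━━━━━━━━━┓     
─┃                     ┃         ┃     
■┃                     ┃─────────┨     
■┃                     ┃  │Amount┃     
■┃                     ┃──┼──────┃     
■┗━━━━━━━━━━━━━━━━━━━━━┛  │$395.5┃     
■■■■┃Critical│32 │Active  │$470.5┃     
■■■■┃Critical│47 │Pending │$570.3┃     
━━━━┃Medium  │46 │Active  │$776.4┃     
    ┃High    │48 │Inactive│$1430.┃     
    ┗━━━━━━━━━━━━━━━━━━━━━━━━━━━━┛     


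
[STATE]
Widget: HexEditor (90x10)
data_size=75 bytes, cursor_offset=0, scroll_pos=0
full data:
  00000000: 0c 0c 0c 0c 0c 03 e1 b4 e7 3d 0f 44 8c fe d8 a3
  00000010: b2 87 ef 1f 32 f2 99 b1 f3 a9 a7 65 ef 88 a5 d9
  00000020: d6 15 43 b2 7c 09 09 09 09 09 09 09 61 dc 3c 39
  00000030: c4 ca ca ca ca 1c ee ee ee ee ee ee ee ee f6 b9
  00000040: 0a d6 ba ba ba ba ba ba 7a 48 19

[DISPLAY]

00000000  0C 0c 0c 0c 0c 03 e1 b4  e7 3d 0f 44 8c fe d8 a3  |.........=.D....|            
00000010  b2 87 ef 1f 32 f2 99 b1  f3 a9 a7 65 ef 88 a5 d9  |....2......e....|            
00000020  d6 15 43 b2 7c 09 09 09  09 09 09 09 61 dc 3c 39  |..C.|.......a.<9|            
00000030  c4 ca ca ca ca 1c ee ee  ee ee ee ee ee ee f6 b9  |................|            
00000040  0a d6 ba ba ba ba ba ba  7a 48 19                 |........zH.     |            
                                                                                          
                                                                                          
                                                                                          
                                                                                          
                                                                                          


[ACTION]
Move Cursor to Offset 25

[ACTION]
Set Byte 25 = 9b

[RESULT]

00000000  0c 0c 0c 0c 0c 03 e1 b4  e7 3d 0f 44 8c fe d8 a3  |.........=.D....|            
00000010  b2 87 ef 1f 32 f2 99 b1  f3 9B a7 65 ef 88 a5 d9  |....2......e....|            
00000020  d6 15 43 b2 7c 09 09 09  09 09 09 09 61 dc 3c 39  |..C.|.......a.<9|            
00000030  c4 ca ca ca ca 1c ee ee  ee ee ee ee ee ee f6 b9  |................|            
00000040  0a d6 ba ba ba ba ba ba  7a 48 19                 |........zH.     |            
                                                                                          
                                                                                          
                                                                                          
                                                                                          
                                                                                          


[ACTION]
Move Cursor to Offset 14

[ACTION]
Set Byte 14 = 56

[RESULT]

00000000  0c 0c 0c 0c 0c 03 e1 b4  e7 3d 0f 44 8c fe 56 a3  |.........=.D..V.|            
00000010  b2 87 ef 1f 32 f2 99 b1  f3 9b a7 65 ef 88 a5 d9  |....2......e....|            
00000020  d6 15 43 b2 7c 09 09 09  09 09 09 09 61 dc 3c 39  |..C.|.......a.<9|            
00000030  c4 ca ca ca ca 1c ee ee  ee ee ee ee ee ee f6 b9  |................|            
00000040  0a d6 ba ba ba ba ba ba  7a 48 19                 |........zH.     |            
                                                                                          
                                                                                          
                                                                                          
                                                                                          
                                                                                          


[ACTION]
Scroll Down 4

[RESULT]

00000040  0a d6 ba ba ba ba ba ba  7a 48 19                 |........zH.     |            
                                                                                          
                                                                                          
                                                                                          
                                                                                          
                                                                                          
                                                                                          
                                                                                          
                                                                                          
                                                                                          


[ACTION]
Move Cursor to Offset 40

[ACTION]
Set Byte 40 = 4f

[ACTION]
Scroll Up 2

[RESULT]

00000020  d6 15 43 b2 7c 09 09 09  4F 09 09 09 61 dc 3c 39  |..C.|...O...a.<9|            
00000030  c4 ca ca ca ca 1c ee ee  ee ee ee ee ee ee f6 b9  |................|            
00000040  0a d6 ba ba ba ba ba ba  7a 48 19                 |........zH.     |            
                                                                                          
                                                                                          
                                                                                          
                                                                                          
                                                                                          
                                                                                          
                                                                                          


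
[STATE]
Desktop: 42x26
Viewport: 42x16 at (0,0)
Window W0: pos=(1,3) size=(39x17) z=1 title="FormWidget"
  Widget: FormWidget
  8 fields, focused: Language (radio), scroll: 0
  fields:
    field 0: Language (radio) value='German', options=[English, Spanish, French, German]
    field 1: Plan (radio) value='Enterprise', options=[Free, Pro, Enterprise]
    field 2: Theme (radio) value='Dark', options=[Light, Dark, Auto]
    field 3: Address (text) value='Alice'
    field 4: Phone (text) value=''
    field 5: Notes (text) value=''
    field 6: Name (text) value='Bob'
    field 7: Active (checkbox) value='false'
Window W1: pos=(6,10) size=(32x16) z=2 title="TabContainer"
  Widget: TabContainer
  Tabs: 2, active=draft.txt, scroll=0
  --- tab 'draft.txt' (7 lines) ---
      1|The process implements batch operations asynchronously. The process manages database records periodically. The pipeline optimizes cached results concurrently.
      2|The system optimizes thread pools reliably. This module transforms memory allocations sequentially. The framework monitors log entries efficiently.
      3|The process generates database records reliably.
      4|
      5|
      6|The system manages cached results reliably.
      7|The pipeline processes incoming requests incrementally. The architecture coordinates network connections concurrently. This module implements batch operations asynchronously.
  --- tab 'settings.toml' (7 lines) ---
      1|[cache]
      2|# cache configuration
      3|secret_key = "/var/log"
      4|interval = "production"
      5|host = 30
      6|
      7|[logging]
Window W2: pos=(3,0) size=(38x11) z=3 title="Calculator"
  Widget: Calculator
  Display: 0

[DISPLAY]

   ┏━━━━━━━━━━━━━━━━━━━━━━━━━━━━━━━━━━━━┓ 
   ┃ Calculator                         ┃ 
   ┠────────────────────────────────────┨ 
 ┏━┃                                   0┃ 
 ┃ ┃┌───┬───┬───┬───┐                   ┃ 
 ┠─┃│ 7 │ 8 │ 9 │ ÷ │                   ┃ 
 ┃>┃├───┼───┼───┼───┤                   ┃ 
 ┃ ┃│ 4 │ 5 │ 6 │ × │                   ┃ 
 ┃ ┃├───┼───┼───┼───┤                   ┃ 
 ┃ ┃│ 1 │ 2 │ 3 │ - │                   ┃ 
 ┃ ┗━━━━━━━━━━━━━━━━━━━━━━━━━━━━━━━━━━━━┛ 
 ┃  No┃ TabContainer                 ┃]┃  
 ┃  Na┠──────────────────────────────┨]┃  
 ┃  Ac┃[draft.txt]│ settings.toml    ┃ ┃  
 ┃    ┃──────────────────────────────┃ ┃  
 ┃    ┃The process implements batch o┃ ┃  


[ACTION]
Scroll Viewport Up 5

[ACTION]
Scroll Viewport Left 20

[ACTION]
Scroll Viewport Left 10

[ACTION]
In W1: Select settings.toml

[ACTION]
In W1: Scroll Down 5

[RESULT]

   ┏━━━━━━━━━━━━━━━━━━━━━━━━━━━━━━━━━━━━┓ 
   ┃ Calculator                         ┃ 
   ┠────────────────────────────────────┨ 
 ┏━┃                                   0┃ 
 ┃ ┃┌───┬───┬───┬───┐                   ┃ 
 ┠─┃│ 7 │ 8 │ 9 │ ÷ │                   ┃ 
 ┃>┃├───┼───┼───┼───┤                   ┃ 
 ┃ ┃│ 4 │ 5 │ 6 │ × │                   ┃ 
 ┃ ┃├───┼───┼───┼───┤                   ┃ 
 ┃ ┃│ 1 │ 2 │ 3 │ - │                   ┃ 
 ┃ ┗━━━━━━━━━━━━━━━━━━━━━━━━━━━━━━━━━━━━┛ 
 ┃  No┃ TabContainer                 ┃]┃  
 ┃  Na┠──────────────────────────────┨]┃  
 ┃  Ac┃ draft.txt │[settings.toml]   ┃ ┃  
 ┃    ┃──────────────────────────────┃ ┃  
 ┃    ┃                              ┃ ┃  


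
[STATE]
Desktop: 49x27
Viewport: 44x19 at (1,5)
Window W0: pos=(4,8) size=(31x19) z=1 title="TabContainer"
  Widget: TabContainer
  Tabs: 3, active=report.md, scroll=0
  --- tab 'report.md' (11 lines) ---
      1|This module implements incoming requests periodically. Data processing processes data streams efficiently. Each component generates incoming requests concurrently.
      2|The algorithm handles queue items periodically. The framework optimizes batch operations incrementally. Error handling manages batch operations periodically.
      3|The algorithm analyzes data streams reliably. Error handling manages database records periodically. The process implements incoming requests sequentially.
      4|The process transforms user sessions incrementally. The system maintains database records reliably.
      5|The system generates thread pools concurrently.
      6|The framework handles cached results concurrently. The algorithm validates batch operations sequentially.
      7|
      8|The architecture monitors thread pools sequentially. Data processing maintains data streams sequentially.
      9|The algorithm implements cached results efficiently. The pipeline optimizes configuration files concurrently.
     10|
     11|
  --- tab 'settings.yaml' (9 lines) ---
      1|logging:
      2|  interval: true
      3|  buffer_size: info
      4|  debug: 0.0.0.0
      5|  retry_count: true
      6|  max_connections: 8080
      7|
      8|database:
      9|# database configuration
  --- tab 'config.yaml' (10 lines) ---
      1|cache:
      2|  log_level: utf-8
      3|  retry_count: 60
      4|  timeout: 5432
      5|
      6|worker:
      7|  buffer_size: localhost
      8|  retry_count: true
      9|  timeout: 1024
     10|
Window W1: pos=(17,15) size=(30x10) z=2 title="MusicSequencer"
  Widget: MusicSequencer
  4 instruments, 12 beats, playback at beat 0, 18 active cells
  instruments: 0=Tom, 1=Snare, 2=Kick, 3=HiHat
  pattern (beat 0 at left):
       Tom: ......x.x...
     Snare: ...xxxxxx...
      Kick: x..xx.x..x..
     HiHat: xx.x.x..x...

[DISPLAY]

                                            
                                            
                                            
   ┏━━━━━━━━━━━━━━━━━━━━━━━━━━━━━┓          
   ┃ TabContainer                ┃          
   ┠─────────────────────────────┨          
   ┃[report.md]│ settings.yaml │ ┃          
   ┃─────────────────────────────┃          
   ┃This module implements incomi┃          
   ┃The algorithm handles queue i┃          
   ┃The algorith┏━━━━━━━━━━━━━━━━━━━━━━━━━━━
   ┃The process ┃ MusicSequencer            
   ┃The system g┠───────────────────────────
   ┃The framewor┃      ▼12345678901         
   ┃            ┃   Tom······█·█···         
   ┃The architec┃ Snare···██████···         
   ┃The algorith┃  Kick█··██·█··█··         
   ┃            ┃ HiHat██·█·█··█···         
   ┃            ┃                           


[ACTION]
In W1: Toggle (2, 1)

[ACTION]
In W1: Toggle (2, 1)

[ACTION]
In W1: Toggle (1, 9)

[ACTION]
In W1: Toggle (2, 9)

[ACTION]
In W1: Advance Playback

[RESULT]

                                            
                                            
                                            
   ┏━━━━━━━━━━━━━━━━━━━━━━━━━━━━━┓          
   ┃ TabContainer                ┃          
   ┠─────────────────────────────┨          
   ┃[report.md]│ settings.yaml │ ┃          
   ┃─────────────────────────────┃          
   ┃This module implements incomi┃          
   ┃The algorithm handles queue i┃          
   ┃The algorith┏━━━━━━━━━━━━━━━━━━━━━━━━━━━
   ┃The process ┃ MusicSequencer            
   ┃The system g┠───────────────────────────
   ┃The framewor┃      0▼2345678901         
   ┃            ┃   Tom······█·█···         
   ┃The architec┃ Snare···███████··         
   ┃The algorith┃  Kick█··██·█·····         
   ┃            ┃ HiHat██·█·█··█···         
   ┃            ┃                           


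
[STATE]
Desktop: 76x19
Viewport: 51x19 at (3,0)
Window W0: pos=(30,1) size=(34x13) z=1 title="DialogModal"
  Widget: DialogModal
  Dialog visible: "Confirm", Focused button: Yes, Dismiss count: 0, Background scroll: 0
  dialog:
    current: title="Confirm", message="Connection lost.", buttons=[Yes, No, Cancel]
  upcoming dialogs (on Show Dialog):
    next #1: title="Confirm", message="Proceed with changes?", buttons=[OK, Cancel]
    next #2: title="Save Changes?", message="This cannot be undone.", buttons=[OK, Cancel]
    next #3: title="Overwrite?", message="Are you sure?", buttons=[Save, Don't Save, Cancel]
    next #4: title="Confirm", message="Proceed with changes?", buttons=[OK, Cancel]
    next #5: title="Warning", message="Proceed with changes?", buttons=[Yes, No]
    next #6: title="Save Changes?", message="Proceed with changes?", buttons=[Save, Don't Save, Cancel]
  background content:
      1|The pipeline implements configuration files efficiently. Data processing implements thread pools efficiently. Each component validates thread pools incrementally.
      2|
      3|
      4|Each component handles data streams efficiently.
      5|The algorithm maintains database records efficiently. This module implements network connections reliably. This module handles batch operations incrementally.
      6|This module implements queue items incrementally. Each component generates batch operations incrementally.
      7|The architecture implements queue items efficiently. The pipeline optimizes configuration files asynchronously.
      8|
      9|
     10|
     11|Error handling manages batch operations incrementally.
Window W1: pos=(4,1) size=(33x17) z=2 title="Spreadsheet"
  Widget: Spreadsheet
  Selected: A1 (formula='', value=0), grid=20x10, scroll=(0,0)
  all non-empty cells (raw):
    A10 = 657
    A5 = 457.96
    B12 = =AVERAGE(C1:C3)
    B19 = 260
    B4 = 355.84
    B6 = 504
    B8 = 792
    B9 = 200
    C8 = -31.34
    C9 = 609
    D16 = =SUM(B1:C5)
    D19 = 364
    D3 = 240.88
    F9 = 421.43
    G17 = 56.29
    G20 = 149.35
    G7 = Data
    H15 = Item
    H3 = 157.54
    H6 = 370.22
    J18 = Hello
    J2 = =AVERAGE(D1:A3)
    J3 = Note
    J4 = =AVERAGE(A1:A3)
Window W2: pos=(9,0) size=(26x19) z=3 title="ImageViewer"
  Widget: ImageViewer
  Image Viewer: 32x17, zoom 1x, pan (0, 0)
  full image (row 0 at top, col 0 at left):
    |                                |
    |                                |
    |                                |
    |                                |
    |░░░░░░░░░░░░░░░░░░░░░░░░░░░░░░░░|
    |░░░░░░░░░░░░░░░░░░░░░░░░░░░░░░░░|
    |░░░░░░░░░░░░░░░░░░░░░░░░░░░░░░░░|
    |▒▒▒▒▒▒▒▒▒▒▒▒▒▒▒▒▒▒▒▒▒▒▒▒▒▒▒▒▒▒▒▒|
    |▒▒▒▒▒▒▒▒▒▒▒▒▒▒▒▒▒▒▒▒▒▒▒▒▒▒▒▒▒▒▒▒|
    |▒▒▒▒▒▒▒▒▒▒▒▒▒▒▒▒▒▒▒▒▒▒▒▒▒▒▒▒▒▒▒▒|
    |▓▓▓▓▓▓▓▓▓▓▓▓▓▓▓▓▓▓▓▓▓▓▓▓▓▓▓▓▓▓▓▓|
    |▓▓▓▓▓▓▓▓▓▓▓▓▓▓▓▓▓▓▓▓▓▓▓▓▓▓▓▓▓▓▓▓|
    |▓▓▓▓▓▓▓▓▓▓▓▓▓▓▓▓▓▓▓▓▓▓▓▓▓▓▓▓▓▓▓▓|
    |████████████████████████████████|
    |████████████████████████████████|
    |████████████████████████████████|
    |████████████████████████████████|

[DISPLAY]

      ┏━━━━━━━━━━━━━━━━━━━━━━━━┓                   
 ┏━━━━┃ ImageViewer            ┃━┓━━━━━━━━━━━━━━━━━
 ┃ Spr┠────────────────────────┨ ┃gModal           
 ┠────┃                        ┃─┨─────────────────
 ┃A1: ┃                        ┃ ┃peline implements
 ┃    ┃                        ┃ ┃                 
 ┃----┃                        ┃-┃─────────────────
 ┃  1 ┃░░░░░░░░░░░░░░░░░░░░░░░░┃ ┃      Confirm    
 ┃  2 ┃░░░░░░░░░░░░░░░░░░░░░░░░┃ ┃  Connection lost
 ┃  3 ┃░░░░░░░░░░░░░░░░░░░░░░░░┃2┃[Yes]  No   Cance
 ┃  4 ┃▒▒▒▒▒▒▒▒▒▒▒▒▒▒▒▒▒▒▒▒▒▒▒▒┃ ┃─────────────────
 ┃  5 ┃▒▒▒▒▒▒▒▒▒▒▒▒▒▒▒▒▒▒▒▒▒▒▒▒┃ ┃                 
 ┃  6 ┃▒▒▒▒▒▒▒▒▒▒▒▒▒▒▒▒▒▒▒▒▒▒▒▒┃ ┃                 
 ┃  7 ┃▓▓▓▓▓▓▓▓▓▓▓▓▓▓▓▓▓▓▓▓▓▓▓▓┃ ┃━━━━━━━━━━━━━━━━━
 ┃  8 ┃▓▓▓▓▓▓▓▓▓▓▓▓▓▓▓▓▓▓▓▓▓▓▓▓┃ ┃                 
 ┃  9 ┃▓▓▓▓▓▓▓▓▓▓▓▓▓▓▓▓▓▓▓▓▓▓▓▓┃ ┃                 
 ┃ 10 ┃████████████████████████┃ ┃                 
 ┗━━━━┃████████████████████████┃━┛                 
      ┗━━━━━━━━━━━━━━━━━━━━━━━━┛                   


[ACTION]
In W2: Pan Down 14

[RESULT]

      ┏━━━━━━━━━━━━━━━━━━━━━━━━┓                   
 ┏━━━━┃ ImageViewer            ┃━┓━━━━━━━━━━━━━━━━━
 ┃ Spr┠────────────────────────┨ ┃gModal           
 ┠────┃████████████████████████┃─┨─────────────────
 ┃A1: ┃████████████████████████┃ ┃peline implements
 ┃    ┃████████████████████████┃ ┃                 
 ┃----┃                        ┃-┃─────────────────
 ┃  1 ┃                        ┃ ┃      Confirm    
 ┃  2 ┃                        ┃ ┃  Connection lost
 ┃  3 ┃                        ┃2┃[Yes]  No   Cance
 ┃  4 ┃                        ┃ ┃─────────────────
 ┃  5 ┃                        ┃ ┃                 
 ┃  6 ┃                        ┃ ┃                 
 ┃  7 ┃                        ┃ ┃━━━━━━━━━━━━━━━━━
 ┃  8 ┃                        ┃ ┃                 
 ┃  9 ┃                        ┃ ┃                 
 ┃ 10 ┃                        ┃ ┃                 
 ┗━━━━┃                        ┃━┛                 
      ┗━━━━━━━━━━━━━━━━━━━━━━━━┛                   


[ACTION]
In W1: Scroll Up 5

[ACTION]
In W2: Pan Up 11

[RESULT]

      ┏━━━━━━━━━━━━━━━━━━━━━━━━┓                   
 ┏━━━━┃ ImageViewer            ┃━┓━━━━━━━━━━━━━━━━━
 ┃ Spr┠────────────────────────┨ ┃gModal           
 ┠────┃                        ┃─┨─────────────────
 ┃A1: ┃░░░░░░░░░░░░░░░░░░░░░░░░┃ ┃peline implements
 ┃    ┃░░░░░░░░░░░░░░░░░░░░░░░░┃ ┃                 
 ┃----┃░░░░░░░░░░░░░░░░░░░░░░░░┃-┃─────────────────
 ┃  1 ┃▒▒▒▒▒▒▒▒▒▒▒▒▒▒▒▒▒▒▒▒▒▒▒▒┃ ┃      Confirm    
 ┃  2 ┃▒▒▒▒▒▒▒▒▒▒▒▒▒▒▒▒▒▒▒▒▒▒▒▒┃ ┃  Connection lost
 ┃  3 ┃▒▒▒▒▒▒▒▒▒▒▒▒▒▒▒▒▒▒▒▒▒▒▒▒┃2┃[Yes]  No   Cance
 ┃  4 ┃▓▓▓▓▓▓▓▓▓▓▓▓▓▓▓▓▓▓▓▓▓▓▓▓┃ ┃─────────────────
 ┃  5 ┃▓▓▓▓▓▓▓▓▓▓▓▓▓▓▓▓▓▓▓▓▓▓▓▓┃ ┃                 
 ┃  6 ┃▓▓▓▓▓▓▓▓▓▓▓▓▓▓▓▓▓▓▓▓▓▓▓▓┃ ┃                 
 ┃  7 ┃████████████████████████┃ ┃━━━━━━━━━━━━━━━━━
 ┃  8 ┃████████████████████████┃ ┃                 
 ┃  9 ┃████████████████████████┃ ┃                 
 ┃ 10 ┃████████████████████████┃ ┃                 
 ┗━━━━┃                        ┃━┛                 
      ┗━━━━━━━━━━━━━━━━━━━━━━━━┛                   


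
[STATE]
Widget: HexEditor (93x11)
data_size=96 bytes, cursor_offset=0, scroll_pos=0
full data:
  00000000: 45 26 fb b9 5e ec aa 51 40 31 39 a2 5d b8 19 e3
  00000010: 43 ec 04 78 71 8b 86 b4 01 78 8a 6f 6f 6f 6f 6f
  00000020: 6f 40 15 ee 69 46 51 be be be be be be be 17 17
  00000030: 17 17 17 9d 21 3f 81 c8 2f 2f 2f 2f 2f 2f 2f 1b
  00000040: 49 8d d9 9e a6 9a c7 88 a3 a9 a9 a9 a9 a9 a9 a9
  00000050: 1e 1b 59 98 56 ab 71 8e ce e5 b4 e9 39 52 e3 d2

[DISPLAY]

00000000  45 26 fb b9 5e ec aa 51  40 31 39 a2 5d b8 19 e3  |E&..^..Q@19.]...|               
00000010  43 ec 04 78 71 8b 86 b4  01 78 8a 6f 6f 6f 6f 6f  |C..xq....x.ooooo|               
00000020  6f 40 15 ee 69 46 51 be  be be be be be be 17 17  |o@..iFQ.........|               
00000030  17 17 17 9d 21 3f 81 c8  2f 2f 2f 2f 2f 2f 2f 1b  |....!?..///////.|               
00000040  49 8d d9 9e a6 9a c7 88  a3 a9 a9 a9 a9 a9 a9 a9  |I...............|               
00000050  1e 1b 59 98 56 ab 71 8e  ce e5 b4 e9 39 52 e3 d2  |..Y.V.q.....9R..|               
                                                                                             
                                                                                             
                                                                                             
                                                                                             
                                                                                             


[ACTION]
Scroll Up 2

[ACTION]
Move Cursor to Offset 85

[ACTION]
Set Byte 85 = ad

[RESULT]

00000000  45 26 fb b9 5e ec aa 51  40 31 39 a2 5d b8 19 e3  |E&..^..Q@19.]...|               
00000010  43 ec 04 78 71 8b 86 b4  01 78 8a 6f 6f 6f 6f 6f  |C..xq....x.ooooo|               
00000020  6f 40 15 ee 69 46 51 be  be be be be be be 17 17  |o@..iFQ.........|               
00000030  17 17 17 9d 21 3f 81 c8  2f 2f 2f 2f 2f 2f 2f 1b  |....!?..///////.|               
00000040  49 8d d9 9e a6 9a c7 88  a3 a9 a9 a9 a9 a9 a9 a9  |I...............|               
00000050  1e 1b 59 98 56 AD 71 8e  ce e5 b4 e9 39 52 e3 d2  |..Y.V.q.....9R..|               
                                                                                             
                                                                                             
                                                                                             
                                                                                             
                                                                                             


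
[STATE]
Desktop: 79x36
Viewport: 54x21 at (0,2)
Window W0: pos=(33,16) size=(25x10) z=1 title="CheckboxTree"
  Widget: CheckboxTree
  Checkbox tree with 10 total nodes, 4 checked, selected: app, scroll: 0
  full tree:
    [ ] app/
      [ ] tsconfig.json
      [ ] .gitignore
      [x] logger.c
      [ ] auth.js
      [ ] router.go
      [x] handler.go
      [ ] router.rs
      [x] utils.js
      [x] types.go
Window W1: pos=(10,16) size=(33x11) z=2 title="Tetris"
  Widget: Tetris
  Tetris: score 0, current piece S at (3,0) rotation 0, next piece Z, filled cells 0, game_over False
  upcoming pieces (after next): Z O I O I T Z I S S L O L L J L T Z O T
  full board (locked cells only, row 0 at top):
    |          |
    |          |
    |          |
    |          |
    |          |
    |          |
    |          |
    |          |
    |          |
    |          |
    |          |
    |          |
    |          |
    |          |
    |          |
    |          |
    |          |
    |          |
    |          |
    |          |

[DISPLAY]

                                                      
                                                      
                                                      
                                                      
                                                      
                                                      
                                                      
                                                      
                                                      
                                                      
                                                      
                                                      
                                                      
                                                      
          ┏━━━━━━━━━━━━━━━━━━━━━━━━━━━━━━━┓━━━━━━━━━━━
          ┃ Tetris                        ┃Tree       
          ┠───────────────────────────────┨───────────
          ┃          │Next:               ┃           
          ┃          │▓▓                  ┃config.json
          ┃          │ ▓▓                 ┃itignore   
          ┃          │                    ┃gger.c     


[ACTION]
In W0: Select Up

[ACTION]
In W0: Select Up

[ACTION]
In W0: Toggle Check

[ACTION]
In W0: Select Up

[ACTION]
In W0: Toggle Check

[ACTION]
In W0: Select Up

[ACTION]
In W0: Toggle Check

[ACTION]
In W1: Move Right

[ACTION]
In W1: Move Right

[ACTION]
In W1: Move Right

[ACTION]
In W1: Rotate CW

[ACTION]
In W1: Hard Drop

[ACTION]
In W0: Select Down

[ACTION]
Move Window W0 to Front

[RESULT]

                                                      
                                                      
                                                      
                                                      
                                                      
                                                      
                                                      
                                                      
                                                      
                                                      
                                                      
                                                      
                                                      
                                                      
          ┏━━━━━━━━━━━━━━━━━━━━━━┏━━━━━━━━━━━━━━━━━━━━
          ┃ Tetris               ┃ CheckboxTree       
          ┠──────────────────────┠────────────────────
          ┃          │Next:      ┃ [x] app/           
          ┃          │▓▓         ┃>  [x] tsconfig.json
          ┃          │ ▓▓        ┃   [x] .gitignore   
          ┃          │           ┃   [x] logger.c     
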